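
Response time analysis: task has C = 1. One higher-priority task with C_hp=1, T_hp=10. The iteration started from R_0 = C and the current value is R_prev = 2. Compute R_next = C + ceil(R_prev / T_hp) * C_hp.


R_next = C + ceil(R_prev / T_hp) * C_hp
ceil(2 / 10) = ceil(0.2) = 1
Interference = 1 * 1 = 1
R_next = 1 + 1 = 2
R_next = R_prev, so the iteration has converged (response time = 2).

2


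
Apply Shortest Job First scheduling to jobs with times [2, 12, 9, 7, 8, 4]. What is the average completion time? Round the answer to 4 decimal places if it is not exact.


SJF order (ascending): [2, 4, 7, 8, 9, 12]
Completion times:
  Job 1: burst=2, C=2
  Job 2: burst=4, C=6
  Job 3: burst=7, C=13
  Job 4: burst=8, C=21
  Job 5: burst=9, C=30
  Job 6: burst=12, C=42
Average completion = 114/6 = 19.0

19.0


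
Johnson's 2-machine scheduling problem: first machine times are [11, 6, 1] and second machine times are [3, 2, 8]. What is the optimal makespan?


Apply Johnson's rule:
  Group 1 (a <= b): [(3, 1, 8)]
  Group 2 (a > b): [(1, 11, 3), (2, 6, 2)]
Optimal job order: [3, 1, 2]
Schedule:
  Job 3: M1 done at 1, M2 done at 9
  Job 1: M1 done at 12, M2 done at 15
  Job 2: M1 done at 18, M2 done at 20
Makespan = 20

20


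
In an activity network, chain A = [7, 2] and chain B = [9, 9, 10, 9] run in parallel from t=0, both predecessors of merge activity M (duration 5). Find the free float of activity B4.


ES(B4) = sum of predecessors on chain B = 28
EF(B4) = ES + duration = 28 + 9 = 37
Successor of B4 is M. ES(M) = max(sum(A), sum(B)) = max(9, 37) = 37
Free float = ES(successor) - EF(current) = 37 - 37 = 0

0


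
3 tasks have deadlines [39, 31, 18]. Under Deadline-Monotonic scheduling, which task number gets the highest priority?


Sort tasks by relative deadline (ascending):
  Task 3: deadline = 18
  Task 2: deadline = 31
  Task 1: deadline = 39
Priority order (highest first): [3, 2, 1]
Highest priority task = 3

3


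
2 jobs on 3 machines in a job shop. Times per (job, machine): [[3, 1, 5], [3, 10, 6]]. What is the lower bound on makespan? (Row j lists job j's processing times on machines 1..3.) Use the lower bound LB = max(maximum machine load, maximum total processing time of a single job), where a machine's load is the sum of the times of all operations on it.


Machine loads:
  Machine 1: 3 + 3 = 6
  Machine 2: 1 + 10 = 11
  Machine 3: 5 + 6 = 11
Max machine load = 11
Job totals:
  Job 1: 9
  Job 2: 19
Max job total = 19
Lower bound = max(11, 19) = 19

19


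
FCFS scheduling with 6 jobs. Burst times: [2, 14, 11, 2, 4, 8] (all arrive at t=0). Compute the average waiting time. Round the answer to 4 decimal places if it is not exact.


FCFS order (as given): [2, 14, 11, 2, 4, 8]
Waiting times:
  Job 1: wait = 0
  Job 2: wait = 2
  Job 3: wait = 16
  Job 4: wait = 27
  Job 5: wait = 29
  Job 6: wait = 33
Sum of waiting times = 107
Average waiting time = 107/6 = 17.8333

17.8333


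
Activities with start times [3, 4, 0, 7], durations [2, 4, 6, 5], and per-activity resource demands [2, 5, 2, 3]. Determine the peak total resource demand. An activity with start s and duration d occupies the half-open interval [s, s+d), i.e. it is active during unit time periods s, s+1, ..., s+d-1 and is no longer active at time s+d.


Each activity i is active on [start_i, start_i + duration_i).
Compute total resource usage per time slot:
  t=0: active resources = [2], total = 2
  t=1: active resources = [2], total = 2
  t=2: active resources = [2], total = 2
  t=3: active resources = [2, 2], total = 4
  t=4: active resources = [2, 5, 2], total = 9
  t=5: active resources = [5, 2], total = 7
  t=6: active resources = [5], total = 5
  t=7: active resources = [5, 3], total = 8
  t=8: active resources = [3], total = 3
  t=9: active resources = [3], total = 3
  t=10: active resources = [3], total = 3
  t=11: active resources = [3], total = 3
Peak resource demand = 9

9


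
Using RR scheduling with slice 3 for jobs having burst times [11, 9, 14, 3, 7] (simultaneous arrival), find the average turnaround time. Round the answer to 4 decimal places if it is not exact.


Time quantum = 3
Execution trace:
  J1 runs 3 units, time = 3
  J2 runs 3 units, time = 6
  J3 runs 3 units, time = 9
  J4 runs 3 units, time = 12
  J5 runs 3 units, time = 15
  J1 runs 3 units, time = 18
  J2 runs 3 units, time = 21
  J3 runs 3 units, time = 24
  J5 runs 3 units, time = 27
  J1 runs 3 units, time = 30
  J2 runs 3 units, time = 33
  J3 runs 3 units, time = 36
  J5 runs 1 units, time = 37
  J1 runs 2 units, time = 39
  J3 runs 3 units, time = 42
  J3 runs 2 units, time = 44
Finish times: [39, 33, 44, 12, 37]
Average turnaround = 165/5 = 33.0

33.0


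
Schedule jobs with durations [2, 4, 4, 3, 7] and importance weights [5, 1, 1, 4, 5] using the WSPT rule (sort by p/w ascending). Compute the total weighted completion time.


Compute p/w ratios and sort ascending (WSPT): [(2, 5), (3, 4), (7, 5), (4, 1), (4, 1)]
Compute weighted completion times:
  Job (p=2,w=5): C=2, w*C=5*2=10
  Job (p=3,w=4): C=5, w*C=4*5=20
  Job (p=7,w=5): C=12, w*C=5*12=60
  Job (p=4,w=1): C=16, w*C=1*16=16
  Job (p=4,w=1): C=20, w*C=1*20=20
Total weighted completion time = 126

126


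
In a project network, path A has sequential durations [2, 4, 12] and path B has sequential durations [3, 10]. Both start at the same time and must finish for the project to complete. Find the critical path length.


Path A total = 2 + 4 + 12 = 18
Path B total = 3 + 10 = 13
Critical path = longest path = max(18, 13) = 18

18


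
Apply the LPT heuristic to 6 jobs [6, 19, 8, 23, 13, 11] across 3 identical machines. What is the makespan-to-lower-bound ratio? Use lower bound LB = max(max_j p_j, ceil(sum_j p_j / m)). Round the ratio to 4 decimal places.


LPT order: [23, 19, 13, 11, 8, 6]
Machine loads after assignment: [29, 27, 24]
LPT makespan = 29
Lower bound = max(max_job, ceil(total/3)) = max(23, 27) = 27
Ratio = 29 / 27 = 1.0741

1.0741


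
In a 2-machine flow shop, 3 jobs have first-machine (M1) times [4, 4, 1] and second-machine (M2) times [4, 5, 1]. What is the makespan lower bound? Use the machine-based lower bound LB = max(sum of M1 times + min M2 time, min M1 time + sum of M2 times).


LB1 = sum(M1 times) + min(M2 times) = 9 + 1 = 10
LB2 = min(M1 times) + sum(M2 times) = 1 + 10 = 11
Lower bound = max(LB1, LB2) = max(10, 11) = 11

11


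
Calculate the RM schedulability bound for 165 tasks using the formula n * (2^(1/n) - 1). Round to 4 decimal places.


Compute 2^(1/165) = 1.0042097281
Subtract 1: 1.0042097281 - 1 = 0.0042097281
Multiply by n: 165 * 0.0042097281 = 0.6946051365
Round to 4 dp: 0.6946

0.6946


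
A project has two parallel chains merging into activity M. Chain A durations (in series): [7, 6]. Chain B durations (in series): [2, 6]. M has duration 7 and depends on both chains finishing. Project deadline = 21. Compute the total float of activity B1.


Forward pass: ES(B1) = sum of predecessors on chain B = 0
EF = ES + duration = 0 + 2 = 2
Backward pass: LF(M) = deadline = 21; LS(M) = 21 - 7 = 14
LF(B1) = LS(M) - sum(successors on chain B) = 14 - 6 = 8
LS = LF - duration = 8 - 2 = 6
Total float = LS - ES = 6 - 0 = 6

6


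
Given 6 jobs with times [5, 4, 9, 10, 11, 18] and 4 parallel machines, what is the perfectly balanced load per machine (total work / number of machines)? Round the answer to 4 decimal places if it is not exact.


Total processing time = 5 + 4 + 9 + 10 + 11 + 18 = 57
Number of machines = 4
Ideal balanced load = 57 / 4 = 14.25

14.25


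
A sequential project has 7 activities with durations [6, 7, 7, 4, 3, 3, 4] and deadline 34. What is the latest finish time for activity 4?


LF(activity 4) = deadline - sum of successor durations
Successors: activities 5 through 7 with durations [3, 3, 4]
Sum of successor durations = 10
LF = 34 - 10 = 24

24


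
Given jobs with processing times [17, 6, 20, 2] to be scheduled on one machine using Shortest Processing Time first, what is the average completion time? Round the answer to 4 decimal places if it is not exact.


Sort jobs by processing time (SPT order): [2, 6, 17, 20]
Compute completion times sequentially:
  Job 1: processing = 2, completes at 2
  Job 2: processing = 6, completes at 8
  Job 3: processing = 17, completes at 25
  Job 4: processing = 20, completes at 45
Sum of completion times = 80
Average completion time = 80/4 = 20.0

20.0


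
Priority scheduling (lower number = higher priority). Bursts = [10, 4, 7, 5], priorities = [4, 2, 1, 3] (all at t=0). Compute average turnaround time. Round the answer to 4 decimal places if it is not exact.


Sort by priority (ascending = highest first):
Order: [(1, 7), (2, 4), (3, 5), (4, 10)]
Completion times:
  Priority 1, burst=7, C=7
  Priority 2, burst=4, C=11
  Priority 3, burst=5, C=16
  Priority 4, burst=10, C=26
Average turnaround = 60/4 = 15.0

15.0


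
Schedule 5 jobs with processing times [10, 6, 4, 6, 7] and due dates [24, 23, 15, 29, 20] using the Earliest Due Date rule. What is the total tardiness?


Sort by due date (EDD order): [(4, 15), (7, 20), (6, 23), (10, 24), (6, 29)]
Compute completion times and tardiness:
  Job 1: p=4, d=15, C=4, tardiness=max(0,4-15)=0
  Job 2: p=7, d=20, C=11, tardiness=max(0,11-20)=0
  Job 3: p=6, d=23, C=17, tardiness=max(0,17-23)=0
  Job 4: p=10, d=24, C=27, tardiness=max(0,27-24)=3
  Job 5: p=6, d=29, C=33, tardiness=max(0,33-29)=4
Total tardiness = 7

7


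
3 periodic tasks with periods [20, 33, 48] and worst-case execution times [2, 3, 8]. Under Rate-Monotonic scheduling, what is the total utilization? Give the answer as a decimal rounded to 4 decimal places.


Compute individual utilizations (exact fractions):
  Task 1: C/T = 2/20 = 1/10 (approx. 0.1)
  Task 2: C/T = 3/33 = 1/11 (approx. 0.0909)
  Task 3: C/T = 8/48 = 1/6 (approx. 0.1667)
Total utilization U = 1/10 + 1/11 + 1/6 = 59/165
Rounded to 4 decimal places: U = 0.3576
RM (Liu & Layland) bound for 3 tasks = 0.779763; compare with U = 59/165 (approx. 0.357576)
U <= bound, so schedulable by RM sufficient condition.

0.3576


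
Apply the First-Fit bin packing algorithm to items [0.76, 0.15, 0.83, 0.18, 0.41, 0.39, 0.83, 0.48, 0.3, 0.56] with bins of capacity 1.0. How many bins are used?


Place items sequentially using First-Fit:
  Item 0.76 -> new Bin 1
  Item 0.15 -> Bin 1 (now 0.91)
  Item 0.83 -> new Bin 2
  Item 0.18 -> new Bin 3
  Item 0.41 -> Bin 3 (now 0.59)
  Item 0.39 -> Bin 3 (now 0.98)
  Item 0.83 -> new Bin 4
  Item 0.48 -> new Bin 5
  Item 0.3 -> Bin 5 (now 0.78)
  Item 0.56 -> new Bin 6
Total bins used = 6

6


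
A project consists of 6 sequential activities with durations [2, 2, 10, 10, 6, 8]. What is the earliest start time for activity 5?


Activity 5 starts after activities 1 through 4 complete.
Predecessor durations: [2, 2, 10, 10]
ES = 2 + 2 + 10 + 10 = 24

24


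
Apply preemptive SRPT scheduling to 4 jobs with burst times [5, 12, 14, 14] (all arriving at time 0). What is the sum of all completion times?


Since all jobs arrive at t=0, SRPT equals SPT ordering.
SPT order: [5, 12, 14, 14]
Completion times:
  Job 1: p=5, C=5
  Job 2: p=12, C=17
  Job 3: p=14, C=31
  Job 4: p=14, C=45
Total completion time = 5 + 17 + 31 + 45 = 98

98


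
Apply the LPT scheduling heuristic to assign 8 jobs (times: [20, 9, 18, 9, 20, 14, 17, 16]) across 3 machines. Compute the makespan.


Sort jobs in decreasing order (LPT): [20, 20, 18, 17, 16, 14, 9, 9]
Assign each job to the least loaded machine:
  Machine 1: jobs [20, 16], load = 36
  Machine 2: jobs [20, 14, 9], load = 43
  Machine 3: jobs [18, 17, 9], load = 44
Makespan = max load = 44

44


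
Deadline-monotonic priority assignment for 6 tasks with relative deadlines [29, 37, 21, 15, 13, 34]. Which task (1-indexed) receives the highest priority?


Sort tasks by relative deadline (ascending):
  Task 5: deadline = 13
  Task 4: deadline = 15
  Task 3: deadline = 21
  Task 1: deadline = 29
  Task 6: deadline = 34
  Task 2: deadline = 37
Priority order (highest first): [5, 4, 3, 1, 6, 2]
Highest priority task = 5

5


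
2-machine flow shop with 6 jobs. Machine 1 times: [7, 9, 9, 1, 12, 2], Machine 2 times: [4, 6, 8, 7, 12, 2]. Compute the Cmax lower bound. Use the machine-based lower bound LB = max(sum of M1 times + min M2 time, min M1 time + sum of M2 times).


LB1 = sum(M1 times) + min(M2 times) = 40 + 2 = 42
LB2 = min(M1 times) + sum(M2 times) = 1 + 39 = 40
Lower bound = max(LB1, LB2) = max(42, 40) = 42

42


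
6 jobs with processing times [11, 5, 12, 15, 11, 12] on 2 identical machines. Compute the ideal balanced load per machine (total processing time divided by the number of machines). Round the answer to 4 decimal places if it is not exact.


Total processing time = 11 + 5 + 12 + 15 + 11 + 12 = 66
Number of machines = 2
Ideal balanced load = 66 / 2 = 33.0

33.0


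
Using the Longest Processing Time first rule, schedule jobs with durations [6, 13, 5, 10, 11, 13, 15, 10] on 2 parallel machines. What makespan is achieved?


Sort jobs in decreasing order (LPT): [15, 13, 13, 11, 10, 10, 6, 5]
Assign each job to the least loaded machine:
  Machine 1: jobs [15, 11, 10, 6], load = 42
  Machine 2: jobs [13, 13, 10, 5], load = 41
Makespan = max load = 42

42


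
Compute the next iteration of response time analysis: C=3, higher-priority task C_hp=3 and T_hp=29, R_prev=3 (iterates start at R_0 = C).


R_next = C + ceil(R_prev / T_hp) * C_hp
ceil(3 / 29) = ceil(0.1034) = 1
Interference = 1 * 3 = 3
R_next = 3 + 3 = 6

6


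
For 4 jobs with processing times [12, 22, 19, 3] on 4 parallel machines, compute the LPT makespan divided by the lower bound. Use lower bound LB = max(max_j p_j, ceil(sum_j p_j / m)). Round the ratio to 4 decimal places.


LPT order: [22, 19, 12, 3]
Machine loads after assignment: [22, 19, 12, 3]
LPT makespan = 22
Lower bound = max(max_job, ceil(total/4)) = max(22, 14) = 22
Ratio = 22 / 22 = 1.0

1.0


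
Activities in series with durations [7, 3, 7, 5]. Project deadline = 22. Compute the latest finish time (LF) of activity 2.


LF(activity 2) = deadline - sum of successor durations
Successors: activities 3 through 4 with durations [7, 5]
Sum of successor durations = 12
LF = 22 - 12 = 10

10


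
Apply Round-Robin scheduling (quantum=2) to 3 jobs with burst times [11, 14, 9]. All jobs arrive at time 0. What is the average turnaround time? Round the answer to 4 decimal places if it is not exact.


Time quantum = 2
Execution trace:
  J1 runs 2 units, time = 2
  J2 runs 2 units, time = 4
  J3 runs 2 units, time = 6
  J1 runs 2 units, time = 8
  J2 runs 2 units, time = 10
  J3 runs 2 units, time = 12
  J1 runs 2 units, time = 14
  J2 runs 2 units, time = 16
  J3 runs 2 units, time = 18
  J1 runs 2 units, time = 20
  J2 runs 2 units, time = 22
  J3 runs 2 units, time = 24
  J1 runs 2 units, time = 26
  J2 runs 2 units, time = 28
  J3 runs 1 units, time = 29
  J1 runs 1 units, time = 30
  J2 runs 2 units, time = 32
  J2 runs 2 units, time = 34
Finish times: [30, 34, 29]
Average turnaround = 93/3 = 31.0

31.0


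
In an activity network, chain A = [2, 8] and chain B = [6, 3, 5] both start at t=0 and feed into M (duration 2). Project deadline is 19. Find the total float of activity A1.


Forward pass: ES(A1) = sum of predecessors on chain A = 0
EF = ES + duration = 0 + 2 = 2
Backward pass: LF(M) = deadline = 19; LS(M) = 19 - 2 = 17
LF(A1) = LS(M) - sum(successors on chain A) = 17 - 8 = 9
LS = LF - duration = 9 - 2 = 7
Total float = LS - ES = 7 - 0 = 7

7


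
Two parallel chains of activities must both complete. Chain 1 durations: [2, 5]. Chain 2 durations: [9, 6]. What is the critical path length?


Path A total = 2 + 5 = 7
Path B total = 9 + 6 = 15
Critical path = longest path = max(7, 15) = 15

15


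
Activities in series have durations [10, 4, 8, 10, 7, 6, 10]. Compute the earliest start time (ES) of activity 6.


Activity 6 starts after activities 1 through 5 complete.
Predecessor durations: [10, 4, 8, 10, 7]
ES = 10 + 4 + 8 + 10 + 7 = 39

39


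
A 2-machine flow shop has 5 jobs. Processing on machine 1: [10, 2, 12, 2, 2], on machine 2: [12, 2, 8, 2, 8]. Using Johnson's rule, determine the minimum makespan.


Apply Johnson's rule:
  Group 1 (a <= b): [(2, 2, 2), (4, 2, 2), (5, 2, 8), (1, 10, 12)]
  Group 2 (a > b): [(3, 12, 8)]
Optimal job order: [2, 4, 5, 1, 3]
Schedule:
  Job 2: M1 done at 2, M2 done at 4
  Job 4: M1 done at 4, M2 done at 6
  Job 5: M1 done at 6, M2 done at 14
  Job 1: M1 done at 16, M2 done at 28
  Job 3: M1 done at 28, M2 done at 36
Makespan = 36

36


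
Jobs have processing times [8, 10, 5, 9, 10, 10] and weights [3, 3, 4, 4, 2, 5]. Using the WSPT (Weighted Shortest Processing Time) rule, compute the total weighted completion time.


Compute p/w ratios and sort ascending (WSPT): [(5, 4), (10, 5), (9, 4), (8, 3), (10, 3), (10, 2)]
Compute weighted completion times:
  Job (p=5,w=4): C=5, w*C=4*5=20
  Job (p=10,w=5): C=15, w*C=5*15=75
  Job (p=9,w=4): C=24, w*C=4*24=96
  Job (p=8,w=3): C=32, w*C=3*32=96
  Job (p=10,w=3): C=42, w*C=3*42=126
  Job (p=10,w=2): C=52, w*C=2*52=104
Total weighted completion time = 517

517


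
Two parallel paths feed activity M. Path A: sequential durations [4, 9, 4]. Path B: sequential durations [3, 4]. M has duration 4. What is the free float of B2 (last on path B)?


ES(B2) = sum of predecessors on chain B = 3
EF(B2) = ES + duration = 3 + 4 = 7
Successor of B2 is M. ES(M) = max(sum(A), sum(B)) = max(17, 7) = 17
Free float = ES(successor) - EF(current) = 17 - 7 = 10

10


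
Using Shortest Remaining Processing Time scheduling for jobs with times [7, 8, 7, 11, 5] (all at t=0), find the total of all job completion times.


Since all jobs arrive at t=0, SRPT equals SPT ordering.
SPT order: [5, 7, 7, 8, 11]
Completion times:
  Job 1: p=5, C=5
  Job 2: p=7, C=12
  Job 3: p=7, C=19
  Job 4: p=8, C=27
  Job 5: p=11, C=38
Total completion time = 5 + 12 + 19 + 27 + 38 = 101

101


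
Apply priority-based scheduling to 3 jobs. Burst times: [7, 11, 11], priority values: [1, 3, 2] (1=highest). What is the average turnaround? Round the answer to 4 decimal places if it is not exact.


Sort by priority (ascending = highest first):
Order: [(1, 7), (2, 11), (3, 11)]
Completion times:
  Priority 1, burst=7, C=7
  Priority 2, burst=11, C=18
  Priority 3, burst=11, C=29
Average turnaround = 54/3 = 18.0

18.0


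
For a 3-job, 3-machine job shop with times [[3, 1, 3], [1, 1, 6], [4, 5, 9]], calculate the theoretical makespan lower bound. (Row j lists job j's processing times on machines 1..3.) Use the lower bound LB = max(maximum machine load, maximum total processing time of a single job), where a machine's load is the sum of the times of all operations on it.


Machine loads:
  Machine 1: 3 + 1 + 4 = 8
  Machine 2: 1 + 1 + 5 = 7
  Machine 3: 3 + 6 + 9 = 18
Max machine load = 18
Job totals:
  Job 1: 7
  Job 2: 8
  Job 3: 18
Max job total = 18
Lower bound = max(18, 18) = 18

18


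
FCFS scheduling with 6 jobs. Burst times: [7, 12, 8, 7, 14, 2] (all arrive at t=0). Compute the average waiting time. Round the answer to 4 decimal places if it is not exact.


FCFS order (as given): [7, 12, 8, 7, 14, 2]
Waiting times:
  Job 1: wait = 0
  Job 2: wait = 7
  Job 3: wait = 19
  Job 4: wait = 27
  Job 5: wait = 34
  Job 6: wait = 48
Sum of waiting times = 135
Average waiting time = 135/6 = 22.5

22.5


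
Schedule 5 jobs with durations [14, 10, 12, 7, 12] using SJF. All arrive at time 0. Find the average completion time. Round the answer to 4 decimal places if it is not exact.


SJF order (ascending): [7, 10, 12, 12, 14]
Completion times:
  Job 1: burst=7, C=7
  Job 2: burst=10, C=17
  Job 3: burst=12, C=29
  Job 4: burst=12, C=41
  Job 5: burst=14, C=55
Average completion = 149/5 = 29.8

29.8


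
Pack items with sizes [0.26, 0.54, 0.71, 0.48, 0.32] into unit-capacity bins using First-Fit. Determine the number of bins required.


Place items sequentially using First-Fit:
  Item 0.26 -> new Bin 1
  Item 0.54 -> Bin 1 (now 0.8)
  Item 0.71 -> new Bin 2
  Item 0.48 -> new Bin 3
  Item 0.32 -> Bin 3 (now 0.8)
Total bins used = 3

3


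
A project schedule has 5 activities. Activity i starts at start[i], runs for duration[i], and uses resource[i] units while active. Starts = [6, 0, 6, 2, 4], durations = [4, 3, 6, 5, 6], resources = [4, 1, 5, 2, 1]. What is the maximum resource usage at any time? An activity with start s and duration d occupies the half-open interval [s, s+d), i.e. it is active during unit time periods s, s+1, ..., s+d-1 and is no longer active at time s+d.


Each activity i is active on [start_i, start_i + duration_i).
Compute total resource usage per time slot:
  t=0: active resources = [1], total = 1
  t=1: active resources = [1], total = 1
  t=2: active resources = [1, 2], total = 3
  t=3: active resources = [2], total = 2
  t=4: active resources = [2, 1], total = 3
  t=5: active resources = [2, 1], total = 3
  t=6: active resources = [4, 5, 2, 1], total = 12
  t=7: active resources = [4, 5, 1], total = 10
  t=8: active resources = [4, 5, 1], total = 10
  t=9: active resources = [4, 5, 1], total = 10
  t=10: active resources = [5], total = 5
  t=11: active resources = [5], total = 5
Peak resource demand = 12

12


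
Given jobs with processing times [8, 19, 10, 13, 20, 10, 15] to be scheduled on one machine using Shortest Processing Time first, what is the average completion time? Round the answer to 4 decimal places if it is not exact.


Sort jobs by processing time (SPT order): [8, 10, 10, 13, 15, 19, 20]
Compute completion times sequentially:
  Job 1: processing = 8, completes at 8
  Job 2: processing = 10, completes at 18
  Job 3: processing = 10, completes at 28
  Job 4: processing = 13, completes at 41
  Job 5: processing = 15, completes at 56
  Job 6: processing = 19, completes at 75
  Job 7: processing = 20, completes at 95
Sum of completion times = 321
Average completion time = 321/7 = 45.8571

45.8571


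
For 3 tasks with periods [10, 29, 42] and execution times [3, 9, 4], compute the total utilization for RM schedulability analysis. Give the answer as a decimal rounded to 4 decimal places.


Compute individual utilizations (exact fractions):
  Task 1: C/T = 3/10 (approx. 0.3)
  Task 2: C/T = 9/29 (approx. 0.3103)
  Task 3: C/T = 4/42 = 2/21 (approx. 0.0952)
Total utilization U = 3/10 + 9/29 + 2/21 = 4297/6090
Rounded to 4 decimal places: U = 0.7056
RM (Liu & Layland) bound for 3 tasks = 0.779763; compare with U = 4297/6090 (approx. 0.705583)
U <= bound, so schedulable by RM sufficient condition.

0.7056


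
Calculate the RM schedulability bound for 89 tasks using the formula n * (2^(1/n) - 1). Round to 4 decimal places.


Compute 2^(1/89) = 1.0078185773
Subtract 1: 1.0078185773 - 1 = 0.0078185773
Multiply by n: 89 * 0.0078185773 = 0.6958533797
Round to 4 dp: 0.6959

0.6959


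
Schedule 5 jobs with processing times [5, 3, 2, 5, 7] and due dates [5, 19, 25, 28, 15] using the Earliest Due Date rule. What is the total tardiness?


Sort by due date (EDD order): [(5, 5), (7, 15), (3, 19), (2, 25), (5, 28)]
Compute completion times and tardiness:
  Job 1: p=5, d=5, C=5, tardiness=max(0,5-5)=0
  Job 2: p=7, d=15, C=12, tardiness=max(0,12-15)=0
  Job 3: p=3, d=19, C=15, tardiness=max(0,15-19)=0
  Job 4: p=2, d=25, C=17, tardiness=max(0,17-25)=0
  Job 5: p=5, d=28, C=22, tardiness=max(0,22-28)=0
Total tardiness = 0

0


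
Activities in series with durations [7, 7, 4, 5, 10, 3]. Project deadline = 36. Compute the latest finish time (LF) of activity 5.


LF(activity 5) = deadline - sum of successor durations
Successors: activities 6 through 6 with durations [3]
Sum of successor durations = 3
LF = 36 - 3 = 33

33


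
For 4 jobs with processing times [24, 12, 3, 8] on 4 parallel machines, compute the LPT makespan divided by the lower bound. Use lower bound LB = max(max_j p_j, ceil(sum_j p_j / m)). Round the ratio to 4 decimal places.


LPT order: [24, 12, 8, 3]
Machine loads after assignment: [24, 12, 8, 3]
LPT makespan = 24
Lower bound = max(max_job, ceil(total/4)) = max(24, 12) = 24
Ratio = 24 / 24 = 1.0

1.0


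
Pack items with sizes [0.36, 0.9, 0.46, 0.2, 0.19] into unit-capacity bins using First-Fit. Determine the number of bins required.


Place items sequentially using First-Fit:
  Item 0.36 -> new Bin 1
  Item 0.9 -> new Bin 2
  Item 0.46 -> Bin 1 (now 0.82)
  Item 0.2 -> new Bin 3
  Item 0.19 -> Bin 3 (now 0.39)
Total bins used = 3

3


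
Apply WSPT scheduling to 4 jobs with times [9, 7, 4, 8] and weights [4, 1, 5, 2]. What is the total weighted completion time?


Compute p/w ratios and sort ascending (WSPT): [(4, 5), (9, 4), (8, 2), (7, 1)]
Compute weighted completion times:
  Job (p=4,w=5): C=4, w*C=5*4=20
  Job (p=9,w=4): C=13, w*C=4*13=52
  Job (p=8,w=2): C=21, w*C=2*21=42
  Job (p=7,w=1): C=28, w*C=1*28=28
Total weighted completion time = 142

142


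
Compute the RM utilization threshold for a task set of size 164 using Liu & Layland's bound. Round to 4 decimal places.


Compute 2^(1/164) = 1.0042354515
Subtract 1: 1.0042354515 - 1 = 0.0042354515
Multiply by n: 164 * 0.0042354515 = 0.6946140460
Round to 4 dp: 0.6946

0.6946


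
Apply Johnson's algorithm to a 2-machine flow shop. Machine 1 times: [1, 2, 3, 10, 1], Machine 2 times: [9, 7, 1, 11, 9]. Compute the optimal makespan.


Apply Johnson's rule:
  Group 1 (a <= b): [(1, 1, 9), (5, 1, 9), (2, 2, 7), (4, 10, 11)]
  Group 2 (a > b): [(3, 3, 1)]
Optimal job order: [1, 5, 2, 4, 3]
Schedule:
  Job 1: M1 done at 1, M2 done at 10
  Job 5: M1 done at 2, M2 done at 19
  Job 2: M1 done at 4, M2 done at 26
  Job 4: M1 done at 14, M2 done at 37
  Job 3: M1 done at 17, M2 done at 38
Makespan = 38

38


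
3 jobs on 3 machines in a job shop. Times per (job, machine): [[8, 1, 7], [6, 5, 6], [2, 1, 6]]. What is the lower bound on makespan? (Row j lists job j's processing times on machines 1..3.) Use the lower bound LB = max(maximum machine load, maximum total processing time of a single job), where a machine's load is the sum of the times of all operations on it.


Machine loads:
  Machine 1: 8 + 6 + 2 = 16
  Machine 2: 1 + 5 + 1 = 7
  Machine 3: 7 + 6 + 6 = 19
Max machine load = 19
Job totals:
  Job 1: 16
  Job 2: 17
  Job 3: 9
Max job total = 17
Lower bound = max(19, 17) = 19

19


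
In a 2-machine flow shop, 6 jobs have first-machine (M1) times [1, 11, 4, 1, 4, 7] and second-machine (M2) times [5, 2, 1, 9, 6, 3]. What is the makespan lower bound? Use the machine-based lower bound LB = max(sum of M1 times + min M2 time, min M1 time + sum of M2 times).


LB1 = sum(M1 times) + min(M2 times) = 28 + 1 = 29
LB2 = min(M1 times) + sum(M2 times) = 1 + 26 = 27
Lower bound = max(LB1, LB2) = max(29, 27) = 29

29


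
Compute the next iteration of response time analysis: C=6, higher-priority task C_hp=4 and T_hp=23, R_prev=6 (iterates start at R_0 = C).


R_next = C + ceil(R_prev / T_hp) * C_hp
ceil(6 / 23) = ceil(0.2609) = 1
Interference = 1 * 4 = 4
R_next = 6 + 4 = 10

10


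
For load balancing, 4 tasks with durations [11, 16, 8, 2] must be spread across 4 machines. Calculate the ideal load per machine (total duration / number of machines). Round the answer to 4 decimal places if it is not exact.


Total processing time = 11 + 16 + 8 + 2 = 37
Number of machines = 4
Ideal balanced load = 37 / 4 = 9.25

9.25


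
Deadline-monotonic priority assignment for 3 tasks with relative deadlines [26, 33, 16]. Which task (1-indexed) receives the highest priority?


Sort tasks by relative deadline (ascending):
  Task 3: deadline = 16
  Task 1: deadline = 26
  Task 2: deadline = 33
Priority order (highest first): [3, 1, 2]
Highest priority task = 3

3


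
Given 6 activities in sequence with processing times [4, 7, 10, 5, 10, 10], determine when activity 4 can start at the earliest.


Activity 4 starts after activities 1 through 3 complete.
Predecessor durations: [4, 7, 10]
ES = 4 + 7 + 10 = 21

21


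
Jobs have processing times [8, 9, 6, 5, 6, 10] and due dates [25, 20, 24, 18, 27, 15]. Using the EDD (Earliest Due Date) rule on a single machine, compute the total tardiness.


Sort by due date (EDD order): [(10, 15), (5, 18), (9, 20), (6, 24), (8, 25), (6, 27)]
Compute completion times and tardiness:
  Job 1: p=10, d=15, C=10, tardiness=max(0,10-15)=0
  Job 2: p=5, d=18, C=15, tardiness=max(0,15-18)=0
  Job 3: p=9, d=20, C=24, tardiness=max(0,24-20)=4
  Job 4: p=6, d=24, C=30, tardiness=max(0,30-24)=6
  Job 5: p=8, d=25, C=38, tardiness=max(0,38-25)=13
  Job 6: p=6, d=27, C=44, tardiness=max(0,44-27)=17
Total tardiness = 40

40


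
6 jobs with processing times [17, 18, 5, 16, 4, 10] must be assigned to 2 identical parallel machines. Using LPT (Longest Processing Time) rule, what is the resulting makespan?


Sort jobs in decreasing order (LPT): [18, 17, 16, 10, 5, 4]
Assign each job to the least loaded machine:
  Machine 1: jobs [18, 10, 5, 4], load = 37
  Machine 2: jobs [17, 16], load = 33
Makespan = max load = 37

37


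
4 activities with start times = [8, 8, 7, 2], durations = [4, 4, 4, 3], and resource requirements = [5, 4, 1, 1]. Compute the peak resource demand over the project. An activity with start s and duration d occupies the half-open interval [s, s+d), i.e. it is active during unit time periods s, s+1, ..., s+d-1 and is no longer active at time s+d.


Each activity i is active on [start_i, start_i + duration_i).
Compute total resource usage per time slot:
  t=0: active resources = [], total = 0
  t=1: active resources = [], total = 0
  t=2: active resources = [1], total = 1
  t=3: active resources = [1], total = 1
  t=4: active resources = [1], total = 1
  t=5: active resources = [], total = 0
  t=6: active resources = [], total = 0
  t=7: active resources = [1], total = 1
  t=8: active resources = [5, 4, 1], total = 10
  t=9: active resources = [5, 4, 1], total = 10
  t=10: active resources = [5, 4, 1], total = 10
  t=11: active resources = [5, 4], total = 9
Peak resource demand = 10

10


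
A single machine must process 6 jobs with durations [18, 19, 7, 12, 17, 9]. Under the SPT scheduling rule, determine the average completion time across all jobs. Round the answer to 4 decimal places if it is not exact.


Sort jobs by processing time (SPT order): [7, 9, 12, 17, 18, 19]
Compute completion times sequentially:
  Job 1: processing = 7, completes at 7
  Job 2: processing = 9, completes at 16
  Job 3: processing = 12, completes at 28
  Job 4: processing = 17, completes at 45
  Job 5: processing = 18, completes at 63
  Job 6: processing = 19, completes at 82
Sum of completion times = 241
Average completion time = 241/6 = 40.1667

40.1667


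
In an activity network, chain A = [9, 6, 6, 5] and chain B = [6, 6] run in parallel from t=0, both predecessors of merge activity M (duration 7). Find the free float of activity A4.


ES(A4) = sum of predecessors on chain A = 21
EF(A4) = ES + duration = 21 + 5 = 26
Successor of A4 is M. ES(M) = max(sum(A), sum(B)) = max(26, 12) = 26
Free float = ES(successor) - EF(current) = 26 - 26 = 0

0


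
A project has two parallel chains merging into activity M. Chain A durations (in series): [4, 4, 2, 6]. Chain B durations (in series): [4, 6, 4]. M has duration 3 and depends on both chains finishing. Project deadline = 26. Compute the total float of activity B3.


Forward pass: ES(B3) = sum of predecessors on chain B = 10
EF = ES + duration = 10 + 4 = 14
Backward pass: LF(M) = deadline = 26; LS(M) = 26 - 3 = 23
LF(B3) = LS(M) - sum(successors on chain B) = 23 - 0 = 23
LS = LF - duration = 23 - 4 = 19
Total float = LS - ES = 19 - 10 = 9

9


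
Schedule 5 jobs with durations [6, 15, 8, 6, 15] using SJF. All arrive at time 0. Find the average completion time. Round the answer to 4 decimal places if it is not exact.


SJF order (ascending): [6, 6, 8, 15, 15]
Completion times:
  Job 1: burst=6, C=6
  Job 2: burst=6, C=12
  Job 3: burst=8, C=20
  Job 4: burst=15, C=35
  Job 5: burst=15, C=50
Average completion = 123/5 = 24.6

24.6


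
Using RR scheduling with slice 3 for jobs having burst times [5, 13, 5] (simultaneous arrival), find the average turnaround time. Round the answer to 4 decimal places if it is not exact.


Time quantum = 3
Execution trace:
  J1 runs 3 units, time = 3
  J2 runs 3 units, time = 6
  J3 runs 3 units, time = 9
  J1 runs 2 units, time = 11
  J2 runs 3 units, time = 14
  J3 runs 2 units, time = 16
  J2 runs 3 units, time = 19
  J2 runs 3 units, time = 22
  J2 runs 1 units, time = 23
Finish times: [11, 23, 16]
Average turnaround = 50/3 = 16.6667

16.6667


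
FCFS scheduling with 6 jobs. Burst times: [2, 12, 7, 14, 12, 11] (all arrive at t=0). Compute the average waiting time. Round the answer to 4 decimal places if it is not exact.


FCFS order (as given): [2, 12, 7, 14, 12, 11]
Waiting times:
  Job 1: wait = 0
  Job 2: wait = 2
  Job 3: wait = 14
  Job 4: wait = 21
  Job 5: wait = 35
  Job 6: wait = 47
Sum of waiting times = 119
Average waiting time = 119/6 = 19.8333

19.8333


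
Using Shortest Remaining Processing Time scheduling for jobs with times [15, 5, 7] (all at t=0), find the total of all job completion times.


Since all jobs arrive at t=0, SRPT equals SPT ordering.
SPT order: [5, 7, 15]
Completion times:
  Job 1: p=5, C=5
  Job 2: p=7, C=12
  Job 3: p=15, C=27
Total completion time = 5 + 12 + 27 = 44

44


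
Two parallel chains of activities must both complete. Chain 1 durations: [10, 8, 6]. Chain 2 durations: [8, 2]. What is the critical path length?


Path A total = 10 + 8 + 6 = 24
Path B total = 8 + 2 = 10
Critical path = longest path = max(24, 10) = 24

24


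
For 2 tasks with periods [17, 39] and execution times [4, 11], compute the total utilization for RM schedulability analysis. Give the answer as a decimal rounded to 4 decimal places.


Compute individual utilizations (exact fractions):
  Task 1: C/T = 4/17 (approx. 0.2353)
  Task 2: C/T = 11/39 (approx. 0.2821)
Total utilization U = 4/17 + 11/39 = 343/663
Rounded to 4 decimal places: U = 0.5173
RM (Liu & Layland) bound for 2 tasks = 0.828427; compare with U = 343/663 (approx. 0.517345)
U <= bound, so schedulable by RM sufficient condition.

0.5173


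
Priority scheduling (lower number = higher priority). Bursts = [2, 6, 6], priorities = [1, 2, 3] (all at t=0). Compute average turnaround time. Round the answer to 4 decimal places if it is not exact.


Sort by priority (ascending = highest first):
Order: [(1, 2), (2, 6), (3, 6)]
Completion times:
  Priority 1, burst=2, C=2
  Priority 2, burst=6, C=8
  Priority 3, burst=6, C=14
Average turnaround = 24/3 = 8.0

8.0


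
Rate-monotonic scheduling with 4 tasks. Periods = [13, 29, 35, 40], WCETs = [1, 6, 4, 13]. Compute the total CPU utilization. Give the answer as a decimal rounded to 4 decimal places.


Compute individual utilizations (exact fractions):
  Task 1: C/T = 1/13 (approx. 0.0769)
  Task 2: C/T = 6/29 (approx. 0.2069)
  Task 3: C/T = 4/35 (approx. 0.1143)
  Task 4: C/T = 13/40 (approx. 0.325)
Total utilization U = 1/13 + 6/29 + 4/35 + 13/40 = 76331/105560
Rounded to 4 decimal places: U = 0.7231
RM (Liu & Layland) bound for 4 tasks = 0.756828; compare with U = 76331/105560 (approx. 0.723105)
U <= bound, so schedulable by RM sufficient condition.

0.7231


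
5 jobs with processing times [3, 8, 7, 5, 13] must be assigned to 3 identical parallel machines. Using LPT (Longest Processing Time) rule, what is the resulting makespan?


Sort jobs in decreasing order (LPT): [13, 8, 7, 5, 3]
Assign each job to the least loaded machine:
  Machine 1: jobs [13], load = 13
  Machine 2: jobs [8, 3], load = 11
  Machine 3: jobs [7, 5], load = 12
Makespan = max load = 13

13


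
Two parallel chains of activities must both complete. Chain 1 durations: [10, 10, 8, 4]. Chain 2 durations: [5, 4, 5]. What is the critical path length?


Path A total = 10 + 10 + 8 + 4 = 32
Path B total = 5 + 4 + 5 = 14
Critical path = longest path = max(32, 14) = 32

32


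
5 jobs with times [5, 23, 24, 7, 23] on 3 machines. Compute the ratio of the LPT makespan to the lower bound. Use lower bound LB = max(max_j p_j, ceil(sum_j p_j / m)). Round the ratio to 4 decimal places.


LPT order: [24, 23, 23, 7, 5]
Machine loads after assignment: [24, 30, 28]
LPT makespan = 30
Lower bound = max(max_job, ceil(total/3)) = max(24, 28) = 28
Ratio = 30 / 28 = 1.0714

1.0714


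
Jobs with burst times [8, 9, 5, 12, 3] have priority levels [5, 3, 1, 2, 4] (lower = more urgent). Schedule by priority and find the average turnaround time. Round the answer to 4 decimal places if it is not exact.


Sort by priority (ascending = highest first):
Order: [(1, 5), (2, 12), (3, 9), (4, 3), (5, 8)]
Completion times:
  Priority 1, burst=5, C=5
  Priority 2, burst=12, C=17
  Priority 3, burst=9, C=26
  Priority 4, burst=3, C=29
  Priority 5, burst=8, C=37
Average turnaround = 114/5 = 22.8

22.8


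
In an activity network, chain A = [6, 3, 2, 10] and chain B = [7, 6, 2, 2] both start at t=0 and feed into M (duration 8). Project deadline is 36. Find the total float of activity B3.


Forward pass: ES(B3) = sum of predecessors on chain B = 13
EF = ES + duration = 13 + 2 = 15
Backward pass: LF(M) = deadline = 36; LS(M) = 36 - 8 = 28
LF(B3) = LS(M) - sum(successors on chain B) = 28 - 2 = 26
LS = LF - duration = 26 - 2 = 24
Total float = LS - ES = 24 - 13 = 11

11


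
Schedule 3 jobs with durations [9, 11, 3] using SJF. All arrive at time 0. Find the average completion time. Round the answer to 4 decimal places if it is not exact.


SJF order (ascending): [3, 9, 11]
Completion times:
  Job 1: burst=3, C=3
  Job 2: burst=9, C=12
  Job 3: burst=11, C=23
Average completion = 38/3 = 12.6667

12.6667


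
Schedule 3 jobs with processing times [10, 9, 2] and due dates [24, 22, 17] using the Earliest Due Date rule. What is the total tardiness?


Sort by due date (EDD order): [(2, 17), (9, 22), (10, 24)]
Compute completion times and tardiness:
  Job 1: p=2, d=17, C=2, tardiness=max(0,2-17)=0
  Job 2: p=9, d=22, C=11, tardiness=max(0,11-22)=0
  Job 3: p=10, d=24, C=21, tardiness=max(0,21-24)=0
Total tardiness = 0

0


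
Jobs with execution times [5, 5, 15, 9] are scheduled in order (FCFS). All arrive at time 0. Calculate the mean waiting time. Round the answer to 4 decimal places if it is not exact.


FCFS order (as given): [5, 5, 15, 9]
Waiting times:
  Job 1: wait = 0
  Job 2: wait = 5
  Job 3: wait = 10
  Job 4: wait = 25
Sum of waiting times = 40
Average waiting time = 40/4 = 10.0

10.0


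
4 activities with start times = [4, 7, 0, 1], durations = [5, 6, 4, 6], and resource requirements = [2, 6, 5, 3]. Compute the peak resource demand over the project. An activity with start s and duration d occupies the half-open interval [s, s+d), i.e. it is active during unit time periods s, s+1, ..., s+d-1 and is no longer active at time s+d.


Each activity i is active on [start_i, start_i + duration_i).
Compute total resource usage per time slot:
  t=0: active resources = [5], total = 5
  t=1: active resources = [5, 3], total = 8
  t=2: active resources = [5, 3], total = 8
  t=3: active resources = [5, 3], total = 8
  t=4: active resources = [2, 3], total = 5
  t=5: active resources = [2, 3], total = 5
  t=6: active resources = [2, 3], total = 5
  t=7: active resources = [2, 6], total = 8
  t=8: active resources = [2, 6], total = 8
  t=9: active resources = [6], total = 6
  t=10: active resources = [6], total = 6
  t=11: active resources = [6], total = 6
  t=12: active resources = [6], total = 6
Peak resource demand = 8

8


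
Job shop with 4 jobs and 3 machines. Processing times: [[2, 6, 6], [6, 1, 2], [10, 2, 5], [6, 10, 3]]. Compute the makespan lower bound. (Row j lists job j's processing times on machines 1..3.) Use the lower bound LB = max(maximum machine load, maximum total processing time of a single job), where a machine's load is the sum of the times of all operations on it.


Machine loads:
  Machine 1: 2 + 6 + 10 + 6 = 24
  Machine 2: 6 + 1 + 2 + 10 = 19
  Machine 3: 6 + 2 + 5 + 3 = 16
Max machine load = 24
Job totals:
  Job 1: 14
  Job 2: 9
  Job 3: 17
  Job 4: 19
Max job total = 19
Lower bound = max(24, 19) = 24

24
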